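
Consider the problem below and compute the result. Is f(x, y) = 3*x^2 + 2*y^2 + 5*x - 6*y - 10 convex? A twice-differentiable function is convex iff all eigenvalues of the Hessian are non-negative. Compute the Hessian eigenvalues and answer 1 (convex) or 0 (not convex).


The Hessian of f(x,y) = 3*x^2 + 2*y^2 + 5*x - 6*y - 10 is:
H = [[6, 0], [0, 4]]
Trace = 6 + 4 = 10
Determinant = 6*4 - (0)^2 = 24
Discriminant = (10)^2 - 4*24 = 4.0
Eigenvalues: lambda_1 = 4.0, lambda_2 = 6.0
The function is convex.

1


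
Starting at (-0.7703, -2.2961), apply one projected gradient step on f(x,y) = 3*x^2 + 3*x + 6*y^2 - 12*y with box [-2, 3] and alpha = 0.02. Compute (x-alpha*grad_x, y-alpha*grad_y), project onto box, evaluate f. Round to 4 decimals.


Step 1: Compute gradient at (-0.7703, -2.2961).
grad_x = 2*3*-0.7703 + 3 = -1.6218
grad_y = 2*6*-2.2961 - 12 = -39.5532
Step 2: Gradient step.
x_raw = -0.7703 - 0.02*-1.6218 = -0.7379
y_raw = -2.2961 - 0.02*-39.5532 = -1.505
Step 3: Project onto [-2, 3].
x_proj = clip(-0.7379) = -0.7379
y_proj = clip(-1.505) = -1.505
Step 4: Evaluate f.
f(-0.7379, -1.505) = 31.071


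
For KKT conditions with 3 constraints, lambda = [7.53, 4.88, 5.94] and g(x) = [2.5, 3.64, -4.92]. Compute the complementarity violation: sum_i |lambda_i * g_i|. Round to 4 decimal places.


KKT complementary slackness check:
lambda_1 * g_1 = 7.53 * 2.5 = 18.825
lambda_2 * g_2 = 4.88 * 3.64 = 17.7632
lambda_3 * g_3 = 5.94 * -4.92 = -29.2248
Total violation = 18.825 + 17.7632 + 29.2248 = 65.813


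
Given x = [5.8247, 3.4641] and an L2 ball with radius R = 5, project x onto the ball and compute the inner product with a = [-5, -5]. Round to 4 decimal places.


Step 1: Compute ||x|| (intermediates to 6 decimals).
||x|| = sqrt(5.8247^2 + 3.4641^2) = 6.776955
Step 2: Project.
Since ||x|| > R, scale = R/||x|| = 5/6.776955 = 0.737794, proj(x) = scale * x
proj(x) = [4.297429, 2.555792]
Step 3: Dot product.
a^T * proj(x) = -5*4.297429 - 5*2.555792 = -34.2661


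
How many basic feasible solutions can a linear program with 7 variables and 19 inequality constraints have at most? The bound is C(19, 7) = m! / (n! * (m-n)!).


Each vertex corresponds to some choice of n active constraints out of m, so the number of vertices is at most C(m, n) = m! / (n!(m-n)!).
m = 19, n = 7
Numerator: 19 * 18 * 17 * 16 * 15 * 14 * 13
Denominator: 7! = 5040
C(19, 7) = 50388


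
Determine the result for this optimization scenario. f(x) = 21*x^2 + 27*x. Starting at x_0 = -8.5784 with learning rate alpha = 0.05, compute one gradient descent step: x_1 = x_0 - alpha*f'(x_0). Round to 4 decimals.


We compute the gradient at x_0 and apply the update.
f'(x) = 42*x + 27
f'(-8.5784) = 42*-8.5784 + 27 = -333.2928
x_1 = -8.5784 - 0.05*-333.2928 = 8.0862


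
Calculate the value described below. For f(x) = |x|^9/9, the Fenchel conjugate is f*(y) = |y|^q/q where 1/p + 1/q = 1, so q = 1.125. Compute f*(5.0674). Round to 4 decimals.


The conjugate exponent q satisfies 1/p + 1/q = 1.
p = 9, so q = 9/(9 - 1) = 1.125
|y|^q = 5.0674^1.125 = 6.207
f*(5.0674) = 6.207 / 1.125 = 5.5174


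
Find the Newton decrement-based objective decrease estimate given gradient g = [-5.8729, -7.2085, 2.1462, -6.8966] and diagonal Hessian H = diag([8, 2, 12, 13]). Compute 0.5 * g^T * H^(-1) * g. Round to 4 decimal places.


Step 1: H is diagonal, so H^(-1) * g = [-0.7341, -3.6043, 0.1789, -0.5305].
Step 2: g^T H^(-1) g = sum_i g_i^2 / H_ii
  = (-5.8729)^2/8 + (-7.2085)^2/2 + (2.1462)^2/12 + (-6.8966)^2/13
  = 4.3114 + 25.9812 + 0.3838 + 3.6587 = 34.3352
Step 3: Objective decrease = 0.5 * g^T H^(-1) g = 17.1676


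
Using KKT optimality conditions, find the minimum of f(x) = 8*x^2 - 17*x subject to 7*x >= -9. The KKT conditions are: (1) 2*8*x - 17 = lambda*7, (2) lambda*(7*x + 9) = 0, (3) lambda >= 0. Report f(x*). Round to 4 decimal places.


Step 1: Try lambda = 0 (constraint inactive).
Stationarity: 2*8*x - 17 = 0
x* = 17/(2*8) = 1.0625
Check constraint: 7*1.0625 = 7.4375 >= -9 -- satisfied.
Step 2: Compute optimal value.
f(x*) = 8*1.0625^2 - 17*1.0625 = -9.0313


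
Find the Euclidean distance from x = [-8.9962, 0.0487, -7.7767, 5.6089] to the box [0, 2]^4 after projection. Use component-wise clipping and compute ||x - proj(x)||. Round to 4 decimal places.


Project each component onto [0, 2].
clip(-8.9962) = 0.0, clip(0.0487) = 0.0487, clip(-7.7767) = 0.0, clip(5.6089) = 2.0
Projection = [0.0, 0.0487, 0.0, 2.0]
Squared diffs: [80.9316, 0.0, 60.4771, 13.0242]
Distance = sqrt(154.4329) = 12.4271


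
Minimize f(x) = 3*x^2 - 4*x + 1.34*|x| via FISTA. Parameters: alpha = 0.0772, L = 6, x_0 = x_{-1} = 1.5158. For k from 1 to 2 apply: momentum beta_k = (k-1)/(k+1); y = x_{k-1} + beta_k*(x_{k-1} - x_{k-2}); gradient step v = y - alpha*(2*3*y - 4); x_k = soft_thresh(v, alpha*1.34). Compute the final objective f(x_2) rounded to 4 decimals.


FISTA on f(x) = 3*x^2 - 4*x + 1.34*|x|
L = 6, alpha = 0.0772
Iteration 1: beta = 0.0, y = 1.5158 + 0.0*(1.5158 - 1.5158) = 1.5158
  grad(y) = 5.0948, v = y - alpha*grad = 1.1225
  prox(v) = soft_thresh(1.1225, 0.1034) = 1.019
Iteration 2: beta = 0.3333, y = 1.019 + 0.3333*(1.019 - 1.5158) = 0.8534
  grad(y) = 1.1207, v = y - alpha*grad = 0.7669
  prox(v) = soft_thresh(0.7669, 0.1034) = 0.6635
f(x_2) = 3*0.6635^2 - 4*0.6635 + 1.34*|0.6635| = -0.4442


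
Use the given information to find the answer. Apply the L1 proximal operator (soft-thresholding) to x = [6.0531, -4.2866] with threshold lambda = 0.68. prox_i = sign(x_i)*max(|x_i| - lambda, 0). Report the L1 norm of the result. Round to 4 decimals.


Soft-thresholding with lambda = 0.68:
prox(6.0531) = sign(6.0531)*max(|6.0531| - 0.68, 0) = 5.3731
prox(-4.2866) = sign(-4.2866)*max(|-4.2866| - 0.68, 0) = -3.6066
prox(x) = [5.3731, -3.6066]
||prox(x)||_1 = 5.3731 + 3.6066 = 8.9797


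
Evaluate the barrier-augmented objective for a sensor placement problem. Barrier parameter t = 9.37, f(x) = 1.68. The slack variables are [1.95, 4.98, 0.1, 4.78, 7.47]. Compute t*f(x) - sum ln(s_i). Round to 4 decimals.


Step 1: Compute log-barrier.
ln values: [0.6678, 1.6054, -2.3026, 1.5644, 2.0109]
phi = -(0.6678 + 1.6054 - 2.3026 + 1.5644 + 2.0109) = -3.546
Step 2: Compute augmented objective.
t*f(x) = 9.37*1.68 = 15.7416
Total = 15.7416 - 3.546 = 12.1956


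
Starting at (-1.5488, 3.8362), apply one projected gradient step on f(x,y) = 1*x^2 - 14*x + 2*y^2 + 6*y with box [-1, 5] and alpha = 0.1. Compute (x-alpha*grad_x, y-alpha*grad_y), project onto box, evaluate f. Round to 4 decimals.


Step 1: Compute gradient at (-1.5488, 3.8362).
grad_x = 2*1*-1.5488 - 14 = -17.0976
grad_y = 2*2*3.8362 + 6 = 21.3448
Step 2: Gradient step.
x_raw = -1.5488 - 0.1*-17.0976 = 0.161
y_raw = 3.8362 - 0.1*21.3448 = 1.7017
Step 3: Project onto [-1, 5].
x_proj = clip(0.161) = 0.161
y_proj = clip(1.7017) = 1.7017
Step 4: Evaluate f.
f(0.161, 1.7017) = 13.7745


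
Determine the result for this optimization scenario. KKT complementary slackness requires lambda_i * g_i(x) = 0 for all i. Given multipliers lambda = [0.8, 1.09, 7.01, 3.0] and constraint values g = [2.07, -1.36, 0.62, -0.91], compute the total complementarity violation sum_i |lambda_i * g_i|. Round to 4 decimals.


KKT complementary slackness check:
lambda_1 * g_1 = 0.8 * 2.07 = 1.656
lambda_2 * g_2 = 1.09 * -1.36 = -1.4824
lambda_3 * g_3 = 7.01 * 0.62 = 4.3462
lambda_4 * g_4 = 3.0 * -0.91 = -2.73
Total violation = 1.656 + 1.4824 + 4.3462 + 2.73 = 10.2146


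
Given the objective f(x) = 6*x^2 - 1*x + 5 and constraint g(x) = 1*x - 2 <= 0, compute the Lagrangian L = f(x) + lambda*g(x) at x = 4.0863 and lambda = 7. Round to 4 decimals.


Step 1: Evaluate f(x).
f(4.0863) = 6*4.0863^2 - 1*4.0863 + 5 = 101.1008
Step 2: Evaluate g(x).
g(4.0863) = 1*4.0863 - 2 = 2.0863
Step 3: Compute Lagrangian.
L = 101.1008 + 7*2.0863 = 115.7049


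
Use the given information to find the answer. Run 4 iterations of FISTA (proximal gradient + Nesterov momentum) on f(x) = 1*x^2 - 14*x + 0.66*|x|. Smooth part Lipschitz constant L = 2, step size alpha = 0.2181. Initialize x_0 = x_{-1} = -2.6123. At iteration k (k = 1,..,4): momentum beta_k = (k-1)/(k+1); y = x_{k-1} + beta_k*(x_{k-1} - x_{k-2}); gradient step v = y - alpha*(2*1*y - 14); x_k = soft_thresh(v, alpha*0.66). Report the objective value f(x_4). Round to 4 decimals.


FISTA on f(x) = 1*x^2 - 14*x + 0.66*|x|
L = 2, alpha = 0.2181
Iteration 1: beta = 0.0, y = -2.6123 + 0.0*(-2.6123 + 2.6123) = -2.6123
  grad(y) = -19.2246, v = y - alpha*grad = 1.5806
  prox(v) = soft_thresh(1.5806, 0.1439) = 1.4366
Iteration 2: beta = 0.3333, y = 1.4366 + 0.3333*(1.4366 + 2.6123) = 2.7863
  grad(y) = -8.4274, v = y - alpha*grad = 4.6243
  prox(v) = soft_thresh(4.6243, 0.1439) = 4.4804
Iteration 3: beta = 0.5, y = 4.4804 + 0.5*(4.4804 - 1.4366) = 6.0022
  grad(y) = -1.9956, v = y - alpha*grad = 6.4375
  prox(v) = soft_thresh(6.4375, 0.1439) = 6.2935
Iteration 4: beta = 0.6, y = 6.2935 + 0.6*(6.2935 - 4.4804) = 7.3814
  grad(y) = 0.7628, v = y - alpha*grad = 7.215
  prox(v) = soft_thresh(7.215, 0.1439) = 7.0711
f(x_4) = 1*7.0711^2 - 14*7.0711 + 0.66*|7.0711| = -44.328


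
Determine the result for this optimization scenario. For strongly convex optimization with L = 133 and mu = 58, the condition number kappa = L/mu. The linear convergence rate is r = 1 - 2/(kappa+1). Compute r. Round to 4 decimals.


Step 1: Compute the condition number.
kappa = L/mu = 133/58 = 2.2931
Step 2: Compute the convergence rate.
r = 1 - 2/(kappa + 1) = 1 - 2*mu/(L + mu) = (L - mu)/(L + mu) = 75/191 = 0.3927


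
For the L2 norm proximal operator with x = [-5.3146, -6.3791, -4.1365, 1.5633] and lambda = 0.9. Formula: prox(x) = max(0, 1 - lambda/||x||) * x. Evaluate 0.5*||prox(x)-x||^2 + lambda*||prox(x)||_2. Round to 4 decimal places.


Step 1: Compute ||x||.
||x|| = 9.407
Step 2: Compute scaling factor.
scale = max(0, 1 - 0.9/9.407) = 0.9043
Step 3: prox(x) = [-4.8061, -5.7688, -3.7407, 1.4137]
||prox(x)|| = 8.507
Step 4: Proximal objective.
0.5*||prox-x||^2 = 0.405
lambda*||prox|| = 7.6563
Total = 8.0613


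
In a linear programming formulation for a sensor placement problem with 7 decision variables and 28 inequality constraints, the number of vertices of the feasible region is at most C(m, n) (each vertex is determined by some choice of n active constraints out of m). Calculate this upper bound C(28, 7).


Each vertex corresponds to some choice of n active constraints out of m, so the number of vertices is at most C(m, n) = m! / (n!(m-n)!).
m = 28, n = 7
Numerator: 28 * 27 * 26 * 25 * 24 * 23 * 22
Denominator: 7! = 5040
C(28, 7) = 1184040


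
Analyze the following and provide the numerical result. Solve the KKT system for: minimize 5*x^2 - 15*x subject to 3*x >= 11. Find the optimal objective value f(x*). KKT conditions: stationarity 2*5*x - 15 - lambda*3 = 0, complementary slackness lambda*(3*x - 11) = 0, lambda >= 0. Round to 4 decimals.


Step 1: Try lambda = 0 (constraint inactive).
x_unc = 15/(2*5) = 1.5
Check: 3*1.5 = 4.5 < 11 -- violated!
Step 2: Constraint must be active: 3*x = 11
x* = 11/3 = 3.6667 (rounded; the exact value 11/3 is used below)
lambda = (2*5*(11/3) - 15)/3 = 7.2222
Step 3: Compute optimal value.
f(x*) = 5*(11/3)^2 - 15*(11/3) = 12.2222


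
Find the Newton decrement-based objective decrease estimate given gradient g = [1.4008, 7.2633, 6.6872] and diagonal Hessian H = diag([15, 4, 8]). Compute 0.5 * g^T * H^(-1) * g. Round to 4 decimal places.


Step 1: H is diagonal, so H^(-1) * g = [0.0934, 1.8158, 0.8359].
Step 2: g^T H^(-1) g = sum_i g_i^2 / H_ii
  = (1.4008)^2/15 + (7.2633)^2/4 + (6.6872)^2/8
  = 0.1308 + 13.1889 + 5.5898 = 18.9095
Step 3: Objective decrease = 0.5 * g^T H^(-1) g = 9.4548


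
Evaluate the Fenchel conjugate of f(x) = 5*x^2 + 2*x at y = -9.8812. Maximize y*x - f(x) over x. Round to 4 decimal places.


f*(y) = sup_x {y*x - a*x^2 - b*x} = sup_x {(y-b)*x - a*x^2}
FOC: (y - b) - 2a*x = 0 => x* = (y - b)/(2a)
x* = (-9.8812 - 2)/(2*5) = -1.1881
f*(-9.8812) = (y-b)^2/(4a) = (-9.8812 - 2)^2/(4*5)
= 141.1629/20 = 7.0581


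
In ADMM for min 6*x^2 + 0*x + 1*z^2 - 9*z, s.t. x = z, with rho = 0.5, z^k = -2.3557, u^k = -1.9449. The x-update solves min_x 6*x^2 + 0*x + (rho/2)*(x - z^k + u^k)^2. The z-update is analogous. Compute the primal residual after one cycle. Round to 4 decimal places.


ADMM iteration with rho = 0.5, z^k = -2.3557, u^k = -1.9449
Step 1: x-update.
Minimize 6*x^2 + 0*x + (0.5/2)*(x + 2.3557 - 1.9449)^2
FOC: (2*6 + 0.5)*x = 0 + 0.5*(-2.3557 + 1.9449)
x^{k+1} = -0.0164
Step 2: z-update.
Minimize 1*z^2 - 9*z + (0.5/2)*(-0.0164 - z - 1.9449)^2
FOC: (2*1 + 0.5)*z = 9 + 0.5*(-0.0164 - 1.9449)
z^{k+1} = 3.2077
Step 3: u-update.
u^{k+1} = -1.9449 - 0.0164 - 3.2077 = -5.1691
Step 4: Primal residual = |-0.0164 - 3.2077| = 3.2242


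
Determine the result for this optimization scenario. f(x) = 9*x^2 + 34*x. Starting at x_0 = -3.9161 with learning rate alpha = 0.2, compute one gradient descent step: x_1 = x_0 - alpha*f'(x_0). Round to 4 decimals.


We compute the gradient at x_0 and apply the update.
f'(x) = 18*x + 34
f'(-3.9161) = 18*-3.9161 + 34 = -36.4898
x_1 = -3.9161 - 0.2*-36.4898 = 3.3819


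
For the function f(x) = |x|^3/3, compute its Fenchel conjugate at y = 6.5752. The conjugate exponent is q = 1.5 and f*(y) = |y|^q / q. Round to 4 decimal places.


The conjugate exponent q satisfies 1/p + 1/q = 1.
p = 3, so q = 3/(3 - 1) = 1.5
|y|^q = 6.5752^1.5 = 16.8602
f*(6.5752) = 16.8602 / 1.5 = 11.2402


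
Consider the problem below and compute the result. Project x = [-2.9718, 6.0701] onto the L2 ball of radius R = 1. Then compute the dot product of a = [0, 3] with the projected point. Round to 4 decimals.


Step 1: Compute ||x|| (intermediates to 6 decimals).
||x|| = sqrt((-2.9718)^2 + 6.0701^2) = 6.758529
Step 2: Project.
Since ||x|| > R, scale = R/||x|| = 1/6.758529 = 0.147961, proj(x) = scale * x
proj(x) = [-0.43971, 0.898138]
Step 3: Dot product.
a^T * proj(x) = 0*(-0.43971) + 3*0.898138 = 2.6944


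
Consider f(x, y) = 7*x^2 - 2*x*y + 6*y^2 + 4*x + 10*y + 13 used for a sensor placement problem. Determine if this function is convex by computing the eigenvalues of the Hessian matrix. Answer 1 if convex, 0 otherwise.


The Hessian of f(x,y) = 7*x^2 - 2*x*y + 6*y^2 + 4*x + 10*y + 13 is:
H = [[14, -2], [-2, 12]]
Trace = 14 + 12 = 26
Determinant = 14*12 - (-2)^2 = 164
Discriminant = (26)^2 - 4*164 = 20.0
Eigenvalues: lambda_1 = 10.7639, lambda_2 = 15.2361
The function is convex.

1


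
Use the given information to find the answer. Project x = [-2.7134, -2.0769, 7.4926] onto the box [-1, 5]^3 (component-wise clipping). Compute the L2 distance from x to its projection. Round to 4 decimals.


Project each component onto [-1, 5].
clip(-2.7134) = -1.0, clip(-2.0769) = -1.0, clip(7.4926) = 5.0
Projection = [-1.0, -1.0, 5.0]
Squared diffs: [2.9357, 1.1597, 6.2131]
Distance = sqrt(10.3085) = 3.2107


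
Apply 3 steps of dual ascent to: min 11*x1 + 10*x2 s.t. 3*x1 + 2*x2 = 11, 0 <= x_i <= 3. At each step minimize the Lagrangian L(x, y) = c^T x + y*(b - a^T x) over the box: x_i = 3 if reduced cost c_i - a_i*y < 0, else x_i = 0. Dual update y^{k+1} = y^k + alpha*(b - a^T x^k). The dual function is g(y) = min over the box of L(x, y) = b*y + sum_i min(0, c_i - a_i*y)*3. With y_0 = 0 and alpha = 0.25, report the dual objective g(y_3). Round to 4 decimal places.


Dual ascent for LP: min 11*x1 + 10*x2, 3*x1 + 2*x2 = 11, 0 <= x_i <= 3
Step 1: y^k = 0.0, reduced costs: (11.0, 10.0)
  x^k = (0.0, 0.0), subgradient = b - a^T x = 11.0
  y^{k+1} = 0.0 + 0.25*11.0 = 2.75
Step 2: y^k = 2.75, reduced costs: (2.75, 4.5)
  x^k = (0.0, 0.0), subgradient = b - a^T x = 11.0
  y^{k+1} = 2.75 + 0.25*11.0 = 5.5
Step 3: y^k = 5.5, reduced costs: (-5.5, -1.0)
  x^k = (3.0, 3.0), subgradient = b - a^T x = -4.0
  y^{k+1} = 5.5 + 0.25*-4.0 = 4.5
Dual objective at y_3 = 4.5: reduced costs (-2.5, 1.0), box minimizer x = (3.0, 0.0)
g(y_3) = b*y + (c1 - a1*y)*x1 + (c2 - a2*y)*x2 = 11*4.5 + (-2.5)*3.0 + 1.0*0.0 = 49.5 - 7.5 + 0.0 = 42.0


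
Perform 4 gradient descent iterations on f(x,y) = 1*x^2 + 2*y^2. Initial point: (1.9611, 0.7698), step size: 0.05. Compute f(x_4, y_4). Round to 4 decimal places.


Gradient descent on f(x,y) = 1*x^2 + 2*y^2.
Starting point: (1.9611, 0.7698), alpha = 0.05
Step 1: grad_x = 2*1*1.9611 = 3.9222, grad_y = 2*2*0.7698 = 3.0792
  x_1 = 1.9611 - 0.05*3.9222 = 1.765
  y_1 = 0.7698 - 0.05*3.0792 = 0.6158
Step 2: grad_x = 2*1*1.765 = 3.53, grad_y = 2*2*0.6158 = 2.4634
  x_2 = 1.765 - 0.05*3.53 = 1.5885
  y_2 = 0.6158 - 0.05*2.4634 = 0.4927
Step 3: grad_x = 2*1*1.5885 = 3.177, grad_y = 2*2*0.4927 = 1.9707
  x_3 = 1.5885 - 0.05*3.177 = 1.4296
  y_3 = 0.4927 - 0.05*1.9707 = 0.3941
Step 4: grad_x = 2*1*1.4296 = 2.8593, grad_y = 2*2*0.3941 = 1.5766
  x_4 = 1.4296 - 0.05*2.8593 = 1.2867
  y_4 = 0.3941 - 0.05*1.5766 = 0.3153
f(1.2867, 0.3153) = 1*1.2867^2 + 2*0.3153^2 = 1.8544


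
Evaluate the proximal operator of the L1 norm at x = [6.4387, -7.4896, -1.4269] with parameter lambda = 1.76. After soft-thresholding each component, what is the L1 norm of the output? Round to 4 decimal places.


Soft-thresholding with lambda = 1.76:
prox(6.4387) = sign(6.4387)*max(|6.4387| - 1.76, 0) = 4.6787
prox(-7.4896) = sign(-7.4896)*max(|-7.4896| - 1.76, 0) = -5.7296
prox(-1.4269) = sign(-1.4269)*max(|-1.4269| - 1.76, 0) = 0.0
prox(x) = [4.6787, -5.7296, 0.0]
||prox(x)||_1 = 4.6787 + 5.7296 + 0.0 = 10.4083


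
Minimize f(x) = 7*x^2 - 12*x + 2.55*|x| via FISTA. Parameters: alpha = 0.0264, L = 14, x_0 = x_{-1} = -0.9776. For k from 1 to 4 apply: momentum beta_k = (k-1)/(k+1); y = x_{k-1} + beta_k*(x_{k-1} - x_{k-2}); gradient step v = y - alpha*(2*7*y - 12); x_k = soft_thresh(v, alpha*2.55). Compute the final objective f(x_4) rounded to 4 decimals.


FISTA on f(x) = 7*x^2 - 12*x + 2.55*|x|
L = 14, alpha = 0.0264
Iteration 1: beta = 0.0, y = -0.9776 + 0.0*(-0.9776 + 0.9776) = -0.9776
  grad(y) = -25.6864, v = y - alpha*grad = -0.2995
  prox(v) = soft_thresh(-0.2995, 0.0673) = -0.2322
Iteration 2: beta = 0.3333, y = -0.2322 + 0.3333*(-0.2322 + 0.9776) = 0.0163
  grad(y) = -11.7715, v = y - alpha*grad = 0.3271
  prox(v) = soft_thresh(0.3271, 0.0673) = 0.2598
Iteration 3: beta = 0.5, y = 0.2598 + 0.5*(0.2598 + 0.2322) = 0.5057
  grad(y) = -4.9197, v = y - alpha*grad = 0.6356
  prox(v) = soft_thresh(0.6356, 0.0673) = 0.5683
Iteration 4: beta = 0.6, y = 0.5683 + 0.6*(0.5683 - 0.2598) = 0.7534
  grad(y) = -1.4523, v = y - alpha*grad = 0.7917
  prox(v) = soft_thresh(0.7917, 0.0673) = 0.7244
f(x_4) = 7*0.7244^2 - 12*0.7244 + 2.55*|0.7244| = -3.1723


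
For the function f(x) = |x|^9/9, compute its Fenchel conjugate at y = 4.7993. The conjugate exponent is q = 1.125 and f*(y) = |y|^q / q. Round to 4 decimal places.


The conjugate exponent q satisfies 1/p + 1/q = 1.
p = 9, so q = 9/(9 - 1) = 1.125
|y|^q = 4.7993^1.125 = 5.8388
f*(4.7993) = 5.8388 / 1.125 = 5.1901


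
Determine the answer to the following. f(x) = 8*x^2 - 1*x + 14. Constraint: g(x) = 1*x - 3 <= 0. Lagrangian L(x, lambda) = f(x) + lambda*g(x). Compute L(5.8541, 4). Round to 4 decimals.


Step 1: Evaluate f(x).
f(5.8541) = 8*5.8541^2 - 1*5.8541 + 14 = 282.3098
Step 2: Evaluate g(x).
g(5.8541) = 1*5.8541 - 3 = 2.8541
Step 3: Compute Lagrangian.
L = 282.3098 + 4*2.8541 = 293.7262


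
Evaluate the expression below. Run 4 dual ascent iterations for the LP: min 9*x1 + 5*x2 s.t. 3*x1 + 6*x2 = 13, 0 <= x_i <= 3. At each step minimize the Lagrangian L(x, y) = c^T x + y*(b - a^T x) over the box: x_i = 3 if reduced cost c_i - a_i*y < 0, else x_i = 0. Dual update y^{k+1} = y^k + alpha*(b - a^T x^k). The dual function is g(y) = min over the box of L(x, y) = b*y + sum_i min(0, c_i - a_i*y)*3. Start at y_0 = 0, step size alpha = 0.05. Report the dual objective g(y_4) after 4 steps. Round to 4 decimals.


Dual ascent for LP: min 9*x1 + 5*x2, 3*x1 + 6*x2 = 13, 0 <= x_i <= 3
Step 1: y^k = 0.0, reduced costs: (9.0, 5.0)
  x^k = (0.0, 0.0), subgradient = b - a^T x = 13.0
  y^{k+1} = 0.0 + 0.05*13.0 = 0.65
Step 2: y^k = 0.65, reduced costs: (7.05, 1.1)
  x^k = (0.0, 0.0), subgradient = b - a^T x = 13.0
  y^{k+1} = 0.65 + 0.05*13.0 = 1.3
Step 3: y^k = 1.3, reduced costs: (5.1, -2.8)
  x^k = (0.0, 3.0), subgradient = b - a^T x = -5.0
  y^{k+1} = 1.3 + 0.05*-5.0 = 1.05
Step 4: y^k = 1.05, reduced costs: (5.85, -1.3)
  x^k = (0.0, 3.0), subgradient = b - a^T x = -5.0
  y^{k+1} = 1.05 + 0.05*-5.0 = 0.8
Dual objective at y_4 = 0.8: reduced costs (6.6, 0.2), box minimizer x = (0.0, 0.0)
g(y_4) = b*y + (c1 - a1*y)*x1 + (c2 - a2*y)*x2 = 13*0.8 + 6.6*0.0 + 0.2*0.0 = 10.4 + 0.0 + 0.0 = 10.4


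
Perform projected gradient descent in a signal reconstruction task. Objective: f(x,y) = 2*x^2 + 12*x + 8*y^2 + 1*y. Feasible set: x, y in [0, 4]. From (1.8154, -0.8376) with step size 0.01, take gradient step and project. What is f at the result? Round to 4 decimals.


Step 1: Compute gradient at (1.8154, -0.8376).
grad_x = 2*2*1.8154 + 12 = 19.2616
grad_y = 2*8*-0.8376 + 1 = -12.4016
Step 2: Gradient step.
x_raw = 1.8154 - 0.01*19.2616 = 1.6228
y_raw = -0.8376 - 0.01*-12.4016 = -0.7136
Step 3: Project onto [0, 4].
x_proj = clip(1.6228) = 1.6228
y_proj = clip(-0.7136) = 0.0
Step 4: Evaluate f.
f(1.6228, 0.0) = 24.7403


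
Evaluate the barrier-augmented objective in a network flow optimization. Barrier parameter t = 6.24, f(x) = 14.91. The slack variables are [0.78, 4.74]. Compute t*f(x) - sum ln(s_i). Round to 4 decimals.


Step 1: Compute log-barrier.
ln values: [-0.2485, 1.556]
phi = -(-0.2485 + 1.556) = -1.3076
Step 2: Compute augmented objective.
t*f(x) = 6.24*14.91 = 93.0384
Total = 93.0384 - 1.3076 = 91.7308


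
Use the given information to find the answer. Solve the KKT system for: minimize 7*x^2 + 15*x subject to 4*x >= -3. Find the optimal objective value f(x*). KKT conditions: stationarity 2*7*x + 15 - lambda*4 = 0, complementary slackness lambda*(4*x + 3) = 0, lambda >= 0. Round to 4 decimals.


Step 1: Try lambda = 0 (constraint inactive).
x_unc = -15/(2*7) = -1.0714
Check: 4*-1.0714 = -4.2856 < -3 -- violated!
Step 2: Constraint must be active: 4*x = -3
x* = -3/4 = -0.75
lambda = (2*7*(-0.75) + 15)/4 = 1.125
Step 3: Compute optimal value.
f(x*) = 7*(-0.75)^2 + 15*(-0.75) = -7.3125


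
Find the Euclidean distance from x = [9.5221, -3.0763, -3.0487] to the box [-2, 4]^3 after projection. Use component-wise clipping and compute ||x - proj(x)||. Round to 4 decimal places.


Project each component onto [-2, 4].
clip(9.5221) = 4.0, clip(-3.0763) = -2.0, clip(-3.0487) = -2.0
Projection = [4.0, -2.0, -2.0]
Squared diffs: [30.4936, 1.1584, 1.0998]
Distance = sqrt(32.7518) = 5.7229


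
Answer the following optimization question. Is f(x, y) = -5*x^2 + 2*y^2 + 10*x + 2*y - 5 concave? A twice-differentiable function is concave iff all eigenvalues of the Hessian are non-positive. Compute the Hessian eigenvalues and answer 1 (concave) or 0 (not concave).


The Hessian of f(x,y) = -5*x^2 + 2*y^2 + 10*x + 2*y - 5 is:
H = [[-10, 0], [0, 4]]
Trace = -10 + 4 = -6
Determinant = -10*4 - (0)^2 = -40
Discriminant = (-6)^2 - 4*-40 = 196.0
Eigenvalues: lambda_1 = -10.0, lambda_2 = 4.0
The function is not concave.

0


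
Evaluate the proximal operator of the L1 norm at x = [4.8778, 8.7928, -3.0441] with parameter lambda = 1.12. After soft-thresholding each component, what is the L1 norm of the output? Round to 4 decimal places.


Soft-thresholding with lambda = 1.12:
prox(4.8778) = sign(4.8778)*max(|4.8778| - 1.12, 0) = 3.7578
prox(8.7928) = sign(8.7928)*max(|8.7928| - 1.12, 0) = 7.6728
prox(-3.0441) = sign(-3.0441)*max(|-3.0441| - 1.12, 0) = -1.9241
prox(x) = [3.7578, 7.6728, -1.9241]
||prox(x)||_1 = 3.7578 + 7.6728 + 1.9241 = 13.3547


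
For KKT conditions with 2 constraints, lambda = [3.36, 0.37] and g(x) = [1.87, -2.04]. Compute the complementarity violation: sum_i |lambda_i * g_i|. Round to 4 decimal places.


KKT complementary slackness check:
lambda_1 * g_1 = 3.36 * 1.87 = 6.2832
lambda_2 * g_2 = 0.37 * -2.04 = -0.7548
Total violation = 6.2832 + 0.7548 = 7.038


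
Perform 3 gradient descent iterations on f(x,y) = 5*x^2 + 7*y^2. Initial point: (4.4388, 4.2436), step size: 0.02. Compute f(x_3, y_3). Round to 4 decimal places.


Gradient descent on f(x,y) = 5*x^2 + 7*y^2.
Starting point: (4.4388, 4.2436), alpha = 0.02
Step 1: grad_x = 2*5*4.4388 = 44.388, grad_y = 2*7*4.2436 = 59.4104
  x_1 = 4.4388 - 0.02*44.388 = 3.551
  y_1 = 4.2436 - 0.02*59.4104 = 3.0554
Step 2: grad_x = 2*5*3.551 = 35.5104, grad_y = 2*7*3.0554 = 42.7755
  x_2 = 3.551 - 0.02*35.5104 = 2.8408
  y_2 = 3.0554 - 0.02*42.7755 = 2.1999
Step 3: grad_x = 2*5*2.8408 = 28.4083, grad_y = 2*7*2.1999 = 30.7984
  x_3 = 2.8408 - 0.02*28.4083 = 2.2727
  y_3 = 2.1999 - 0.02*30.7984 = 1.5839
f(2.2727, 1.5839) = 5*2.2727^2 + 7*1.5839^2 = 43.3866


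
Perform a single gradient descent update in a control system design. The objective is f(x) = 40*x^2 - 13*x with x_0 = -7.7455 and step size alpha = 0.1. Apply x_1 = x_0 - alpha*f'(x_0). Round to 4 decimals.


We compute the gradient at x_0 and apply the update.
f'(x) = 80*x - 13
f'(-7.7455) = 80*-7.7455 - 13 = -632.64
x_1 = -7.7455 - 0.1*-632.64 = 55.5185


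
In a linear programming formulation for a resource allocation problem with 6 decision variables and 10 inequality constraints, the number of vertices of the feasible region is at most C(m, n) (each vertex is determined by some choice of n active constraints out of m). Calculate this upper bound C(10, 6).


Each vertex corresponds to some choice of n active constraints out of m, so the number of vertices is at most C(m, n) = m! / (n!(m-n)!).
m = 10, n = 6
Numerator: 10 * 9 * 8 * 7 * 6 * 5
Denominator: 6! = 720
C(10, 6) = 210


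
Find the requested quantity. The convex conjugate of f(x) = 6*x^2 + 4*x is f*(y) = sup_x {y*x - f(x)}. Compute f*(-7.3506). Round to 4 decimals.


f*(y) = sup_x {y*x - a*x^2 - b*x} = sup_x {(y-b)*x - a*x^2}
FOC: (y - b) - 2a*x = 0 => x* = (y - b)/(2a)
x* = (-7.3506 - 4)/(2*6) = -0.9459
f*(-7.3506) = (y-b)^2/(4a) = (-7.3506 - 4)^2/(4*6)
= 128.8361/24 = 5.3682


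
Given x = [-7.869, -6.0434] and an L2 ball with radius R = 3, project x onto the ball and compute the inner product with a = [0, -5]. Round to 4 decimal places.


Step 1: Compute ||x|| (intermediates to 6 decimals).
||x|| = sqrt((-7.869)^2 + (-6.0434)^2) = 9.921887
Step 2: Project.
Since ||x|| > R, scale = R/||x|| = 3/9.921887 = 0.302362, proj(x) = scale * x
proj(x) = [-2.379287, -1.827295]
Step 3: Dot product.
a^T * proj(x) = 0*(-2.379287) - 5*(-1.827295) = 9.1365


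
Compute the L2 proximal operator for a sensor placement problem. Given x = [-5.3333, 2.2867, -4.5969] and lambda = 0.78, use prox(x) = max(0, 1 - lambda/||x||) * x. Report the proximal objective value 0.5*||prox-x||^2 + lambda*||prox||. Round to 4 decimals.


Step 1: Compute ||x||.
||x|| = 7.403
Step 2: Compute scaling factor.
scale = max(0, 1 - 0.78/7.403) = 0.8946
Step 3: prox(x) = [-4.7714, 2.0458, -4.1126]
||prox(x)|| = 6.623
Step 4: Proximal objective.
0.5*||prox-x||^2 = 0.3042
lambda*||prox|| = 5.1659
Total = 5.4701


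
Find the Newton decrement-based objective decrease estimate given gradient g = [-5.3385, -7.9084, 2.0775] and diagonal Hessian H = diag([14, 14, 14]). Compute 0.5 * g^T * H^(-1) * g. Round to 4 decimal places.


Step 1: H is diagonal, so H^(-1) * g = [-0.3813, -0.5649, 0.1484].
Step 2: g^T H^(-1) g = sum_i g_i^2 / H_ii
  = (-5.3385)^2/14 + (-7.9084)^2/14 + (2.0775)^2/14
  = 2.0357 + 4.4673 + 0.3083 = 6.8113
Step 3: Objective decrease = 0.5 * g^T H^(-1) g = 3.4057


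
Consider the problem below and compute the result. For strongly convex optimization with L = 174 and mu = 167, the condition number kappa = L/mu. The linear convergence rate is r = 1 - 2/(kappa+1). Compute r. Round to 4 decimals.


Step 1: Compute the condition number.
kappa = L/mu = 174/167 = 1.0419
Step 2: Compute the convergence rate.
r = 1 - 2/(kappa + 1) = 1 - 2*mu/(L + mu) = (L - mu)/(L + mu) = 7/341 = 0.0205


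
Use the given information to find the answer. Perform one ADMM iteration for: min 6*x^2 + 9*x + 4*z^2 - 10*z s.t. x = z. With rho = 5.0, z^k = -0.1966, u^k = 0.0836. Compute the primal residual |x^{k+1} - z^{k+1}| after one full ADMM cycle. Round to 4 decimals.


ADMM iteration with rho = 5.0, z^k = -0.1966, u^k = 0.0836
Step 1: x-update.
Minimize 6*x^2 + 9*x + (5.0/2)*(x + 0.1966 + 0.0836)^2
FOC: (2*6 + 5.0)*x = -9 + 5.0*(-0.1966 - 0.0836)
x^{k+1} = -0.6118
Step 2: z-update.
Minimize 4*z^2 - 10*z + (5.0/2)*(-0.6118 - z + 0.0836)^2
FOC: (2*4 + 5.0)*z = 10 + 5.0*(-0.6118 + 0.0836)
z^{k+1} = 0.5661
Step 3: u-update.
u^{k+1} = 0.0836 - 0.6118 - 0.5661 = -1.0943
Step 4: Primal residual = |-0.6118 - 0.5661| = 1.1779


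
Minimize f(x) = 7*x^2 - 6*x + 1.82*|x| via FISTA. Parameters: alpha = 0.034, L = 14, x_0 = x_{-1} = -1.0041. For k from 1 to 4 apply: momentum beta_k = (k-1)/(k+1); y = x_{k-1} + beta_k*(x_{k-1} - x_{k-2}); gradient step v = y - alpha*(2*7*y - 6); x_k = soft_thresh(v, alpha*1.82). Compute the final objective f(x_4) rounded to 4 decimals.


FISTA on f(x) = 7*x^2 - 6*x + 1.82*|x|
L = 14, alpha = 0.034
Iteration 1: beta = 0.0, y = -1.0041 + 0.0*(-1.0041 + 1.0041) = -1.0041
  grad(y) = -20.0574, v = y - alpha*grad = -0.3221
  prox(v) = soft_thresh(-0.3221, 0.0619) = -0.2603
Iteration 2: beta = 0.3333, y = -0.2603 + 0.3333*(-0.2603 + 1.0041) = -0.0123
  grad(y) = -6.1725, v = y - alpha*grad = 0.1975
  prox(v) = soft_thresh(0.1975, 0.0619) = 0.1357
Iteration 3: beta = 0.5, y = 0.1357 + 0.5*(0.1357 + 0.2603) = 0.3336
  grad(y) = -1.3292, v = y - alpha*grad = 0.3788
  prox(v) = soft_thresh(0.3788, 0.0619) = 0.3169
Iteration 4: beta = 0.6, y = 0.3169 + 0.6*(0.3169 - 0.1357) = 0.4257
  grad(y) = -0.0401, v = y - alpha*grad = 0.4271
  prox(v) = soft_thresh(0.4271, 0.0619) = 0.3652
f(x_4) = 7*0.3652^2 - 6*0.3652 + 1.82*|0.3652| = -0.5929


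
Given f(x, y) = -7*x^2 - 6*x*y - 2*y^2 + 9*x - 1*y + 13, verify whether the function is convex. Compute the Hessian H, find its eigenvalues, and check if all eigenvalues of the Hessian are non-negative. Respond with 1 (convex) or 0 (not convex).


The Hessian of f(x,y) = -7*x^2 - 6*x*y - 2*y^2 + 9*x - 1*y + 13 is:
H = [[-14, -6], [-6, -4]]
Trace = -14 - 4 = -18
Determinant = -14*-4 - (-6)^2 = 20
Discriminant = (-18)^2 - 4*20 = 244.0
Eigenvalues: lambda_1 = -16.8102, lambda_2 = -1.1898
The function is not convex.

0


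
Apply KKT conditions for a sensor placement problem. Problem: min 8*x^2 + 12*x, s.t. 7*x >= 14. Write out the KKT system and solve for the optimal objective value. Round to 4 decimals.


Step 1: Try lambda = 0 (constraint inactive).
x_unc = -12/(2*8) = -0.75
Check: 7*-0.75 = -5.25 < 14 -- violated!
Step 2: Constraint must be active: 7*x = 14
x* = 14/7 = 2.0
lambda = (2*8*2.0 + 12)/7 = 6.2857
Step 3: Compute optimal value.
f(x*) = 8*2.0^2 + 12*2.0 = 56.0


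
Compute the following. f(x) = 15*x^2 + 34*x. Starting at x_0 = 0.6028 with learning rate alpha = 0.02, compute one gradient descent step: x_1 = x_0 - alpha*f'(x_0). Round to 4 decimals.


We compute the gradient at x_0 and apply the update.
f'(x) = 30*x + 34
f'(0.6028) = 30*0.6028 + 34 = 52.084
x_1 = 0.6028 - 0.02*52.084 = -0.4389


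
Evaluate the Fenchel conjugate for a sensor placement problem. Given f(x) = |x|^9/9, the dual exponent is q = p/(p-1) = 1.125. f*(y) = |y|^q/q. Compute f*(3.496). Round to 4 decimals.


The conjugate exponent q satisfies 1/p + 1/q = 1.
p = 9, so q = 9/(9 - 1) = 1.125
|y|^q = 3.496^1.125 = 4.0881
f*(3.496) = 4.0881 / 1.125 = 3.6338


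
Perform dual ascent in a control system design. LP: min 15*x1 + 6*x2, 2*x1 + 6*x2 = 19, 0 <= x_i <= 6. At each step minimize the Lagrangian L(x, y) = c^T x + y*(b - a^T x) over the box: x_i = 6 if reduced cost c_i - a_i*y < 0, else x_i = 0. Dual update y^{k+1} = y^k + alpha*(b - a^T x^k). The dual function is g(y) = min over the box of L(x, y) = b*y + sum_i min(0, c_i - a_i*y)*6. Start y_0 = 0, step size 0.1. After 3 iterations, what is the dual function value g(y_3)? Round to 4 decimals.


Dual ascent for LP: min 15*x1 + 6*x2, 2*x1 + 6*x2 = 19, 0 <= x_i <= 6
Step 1: y^k = 0.0, reduced costs: (15.0, 6.0)
  x^k = (0.0, 0.0), subgradient = b - a^T x = 19.0
  y^{k+1} = 0.0 + 0.1*19.0 = 1.9
Step 2: y^k = 1.9, reduced costs: (11.2, -5.4)
  x^k = (0.0, 6.0), subgradient = b - a^T x = -17.0
  y^{k+1} = 1.9 + 0.1*-17.0 = 0.2
Step 3: y^k = 0.2, reduced costs: (14.6, 4.8)
  x^k = (0.0, 0.0), subgradient = b - a^T x = 19.0
  y^{k+1} = 0.2 + 0.1*19.0 = 2.1
Dual objective at y_3 = 2.1: reduced costs (10.8, -6.6), box minimizer x = (0.0, 6.0)
g(y_3) = b*y + (c1 - a1*y)*x1 + (c2 - a2*y)*x2 = 19*2.1 + 10.8*0.0 + (-6.6)*6.0 = 39.9 + 0.0 - 39.6 = 0.3


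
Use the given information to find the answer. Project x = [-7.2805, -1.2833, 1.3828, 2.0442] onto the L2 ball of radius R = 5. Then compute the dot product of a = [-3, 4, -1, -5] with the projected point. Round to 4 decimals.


Step 1: Compute ||x|| (intermediates to 6 decimals).
||x|| = sqrt((-7.2805)^2 + (-1.2833)^2 + 1.3828^2 + 2.0442^2) = 7.793807
Step 2: Project.
Since ||x|| > R, scale = R/||x|| = 5/7.793807 = 0.641535, proj(x) = scale * x
proj(x) = [-4.670696, -0.823282, 0.887115, 1.311426]
Step 3: Dot product.
a^T * proj(x) = -3*(-4.670696) + 4*(-0.823282) - 1*0.887115 - 5*1.311426 = 3.2747


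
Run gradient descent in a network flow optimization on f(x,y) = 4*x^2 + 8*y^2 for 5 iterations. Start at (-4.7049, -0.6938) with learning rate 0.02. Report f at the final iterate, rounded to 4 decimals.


Gradient descent on f(x,y) = 4*x^2 + 8*y^2.
Starting point: (-4.7049, -0.6938), alpha = 0.02
Step 1: grad_x = 2*4*-4.7049 = -37.6392, grad_y = 2*8*-0.6938 = -11.1008
  x_1 = -4.7049 - 0.02*-37.6392 = -3.9521
  y_1 = -0.6938 - 0.02*-11.1008 = -0.4718
Step 2: grad_x = 2*4*-3.9521 = -31.6169, grad_y = 2*8*-0.4718 = -7.5485
  x_2 = -3.9521 - 0.02*-31.6169 = -3.3198
  y_2 = -0.4718 - 0.02*-7.5485 = -0.3208
Step 3: grad_x = 2*4*-3.3198 = -26.5582, grad_y = 2*8*-0.3208 = -5.133
  x_3 = -3.3198 - 0.02*-26.5582 = -2.7886
  y_3 = -0.3208 - 0.02*-5.133 = -0.2182
Step 4: grad_x = 2*4*-2.7886 = -22.3089, grad_y = 2*8*-0.2182 = -3.4904
  x_4 = -2.7886 - 0.02*-22.3089 = -2.3424
  y_4 = -0.2182 - 0.02*-3.4904 = -0.1483
Step 5: grad_x = 2*4*-2.3424 = -18.7395, grad_y = 2*8*-0.1483 = -2.3735
  x_5 = -2.3424 - 0.02*-18.7395 = -1.9676
  y_5 = -0.1483 - 0.02*-2.3735 = -0.1009
f(-1.9676, -0.1009) = 4*(-1.9676)^2 + 8*(-0.1009)^2 = 15.5679


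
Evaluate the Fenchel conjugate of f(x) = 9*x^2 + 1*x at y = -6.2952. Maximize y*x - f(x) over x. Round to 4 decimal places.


f*(y) = sup_x {y*x - a*x^2 - b*x} = sup_x {(y-b)*x - a*x^2}
FOC: (y - b) - 2a*x = 0 => x* = (y - b)/(2a)
x* = (-6.2952 - 1)/(2*9) = -0.4053
f*(-6.2952) = (y-b)^2/(4a) = (-6.2952 - 1)^2/(4*9)
= 53.2199/36 = 1.4783


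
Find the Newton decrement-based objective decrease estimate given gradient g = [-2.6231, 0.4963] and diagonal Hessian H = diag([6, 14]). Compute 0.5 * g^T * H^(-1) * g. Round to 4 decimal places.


Step 1: H is diagonal, so H^(-1) * g = [-0.4372, 0.0355].
Step 2: g^T H^(-1) g = sum_i g_i^2 / H_ii
  = (-2.6231)^2/6 + (0.4963)^2/14
  = 1.1468 + 0.0176 = 1.1644
Step 3: Objective decrease = 0.5 * g^T H^(-1) g = 0.5822


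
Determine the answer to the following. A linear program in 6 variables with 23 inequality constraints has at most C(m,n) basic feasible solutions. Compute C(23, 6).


Each vertex corresponds to some choice of n active constraints out of m, so the number of vertices is at most C(m, n) = m! / (n!(m-n)!).
m = 23, n = 6
Numerator: 23 * 22 * 21 * 20 * 19 * 18
Denominator: 6! = 720
C(23, 6) = 100947


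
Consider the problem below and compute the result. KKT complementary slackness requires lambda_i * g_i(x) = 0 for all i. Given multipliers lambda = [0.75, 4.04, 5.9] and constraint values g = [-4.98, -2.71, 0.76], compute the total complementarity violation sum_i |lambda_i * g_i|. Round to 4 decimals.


KKT complementary slackness check:
lambda_1 * g_1 = 0.75 * -4.98 = -3.735
lambda_2 * g_2 = 4.04 * -2.71 = -10.9484
lambda_3 * g_3 = 5.9 * 0.76 = 4.484
Total violation = 3.735 + 10.9484 + 4.484 = 19.1674


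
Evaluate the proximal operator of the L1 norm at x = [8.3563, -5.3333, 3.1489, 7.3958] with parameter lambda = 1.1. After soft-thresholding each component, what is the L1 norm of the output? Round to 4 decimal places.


Soft-thresholding with lambda = 1.1:
prox(8.3563) = sign(8.3563)*max(|8.3563| - 1.1, 0) = 7.2563
prox(-5.3333) = sign(-5.3333)*max(|-5.3333| - 1.1, 0) = -4.2333
prox(3.1489) = sign(3.1489)*max(|3.1489| - 1.1, 0) = 2.0489
prox(7.3958) = sign(7.3958)*max(|7.3958| - 1.1, 0) = 6.2958
prox(x) = [7.2563, -4.2333, 2.0489, 6.2958]
||prox(x)||_1 = 7.2563 + 4.2333 + 2.0489 + 6.2958 = 19.8343


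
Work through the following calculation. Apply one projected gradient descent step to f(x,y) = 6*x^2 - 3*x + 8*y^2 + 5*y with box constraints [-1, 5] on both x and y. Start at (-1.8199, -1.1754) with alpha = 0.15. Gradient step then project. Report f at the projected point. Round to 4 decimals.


Step 1: Compute gradient at (-1.8199, -1.1754).
grad_x = 2*6*-1.8199 - 3 = -24.8388
grad_y = 2*8*-1.1754 + 5 = -13.8064
Step 2: Gradient step.
x_raw = -1.8199 - 0.15*-24.8388 = 1.9059
y_raw = -1.1754 - 0.15*-13.8064 = 0.8956
Step 3: Project onto [-1, 5].
x_proj = clip(1.9059) = 1.9059
y_proj = clip(0.8956) = 0.8956
Step 4: Evaluate f.
f(1.9059, 0.8956) = 26.9714


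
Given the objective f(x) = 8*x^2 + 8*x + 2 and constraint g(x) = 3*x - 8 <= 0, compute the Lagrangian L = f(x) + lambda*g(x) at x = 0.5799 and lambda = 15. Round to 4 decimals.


Step 1: Evaluate f(x).
f(0.5799) = 8*0.5799^2 + 8*0.5799 + 2 = 9.3295
Step 2: Evaluate g(x).
g(0.5799) = 3*0.5799 - 8 = -6.2603
Step 3: Compute Lagrangian.
L = 9.3295 + 15*-6.2603 = -84.575


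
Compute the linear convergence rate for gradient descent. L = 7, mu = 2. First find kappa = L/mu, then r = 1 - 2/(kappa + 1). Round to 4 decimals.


Step 1: Compute the condition number.
kappa = L/mu = 7/2 = 3.5
Step 2: Compute the convergence rate.
r = 1 - 2/(kappa + 1) = 1 - 2*mu/(L + mu) = (L - mu)/(L + mu) = 5/9 = 0.5556


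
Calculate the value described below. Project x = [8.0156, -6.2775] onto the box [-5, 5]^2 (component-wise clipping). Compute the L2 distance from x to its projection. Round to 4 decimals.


Project each component onto [-5, 5].
clip(8.0156) = 5.0, clip(-6.2775) = -5.0
Projection = [5.0, -5.0]
Squared diffs: [9.0938, 1.632]
Distance = sqrt(10.7258) = 3.275


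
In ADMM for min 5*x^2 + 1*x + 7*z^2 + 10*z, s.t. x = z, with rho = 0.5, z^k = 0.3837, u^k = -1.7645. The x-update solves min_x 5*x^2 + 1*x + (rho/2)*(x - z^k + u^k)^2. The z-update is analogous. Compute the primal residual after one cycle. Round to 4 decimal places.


ADMM iteration with rho = 0.5, z^k = 0.3837, u^k = -1.7645
Step 1: x-update.
Minimize 5*x^2 + 1*x + (0.5/2)*(x - 0.3837 - 1.7645)^2
FOC: (2*5 + 0.5)*x = -1 + 0.5*(0.3837 + 1.7645)
x^{k+1} = 0.0071
Step 2: z-update.
Minimize 7*z^2 + 10*z + (0.5/2)*(0.0071 - z - 1.7645)^2
FOC: (2*7 + 0.5)*z = -10 + 0.5*(0.0071 - 1.7645)
z^{k+1} = -0.7503
Step 3: u-update.
u^{k+1} = -1.7645 + 0.0071 + 0.7503 = -1.0072
Step 4: Primal residual = |0.0071 + 0.7503| = 0.7573


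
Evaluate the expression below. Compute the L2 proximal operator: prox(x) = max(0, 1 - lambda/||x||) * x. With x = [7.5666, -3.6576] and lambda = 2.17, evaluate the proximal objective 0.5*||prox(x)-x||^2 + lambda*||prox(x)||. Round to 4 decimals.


Step 1: Compute ||x||.
||x|| = 8.4043
Step 2: Compute scaling factor.
scale = max(0, 1 - 2.17/8.4043) = 0.7418
Step 3: prox(x) = [5.6129, -2.7132]
||prox(x)|| = 6.2343
Step 4: Proximal objective.
0.5*||prox-x||^2 = 2.3545
lambda*||prox|| = 13.5284
Total = 15.8828


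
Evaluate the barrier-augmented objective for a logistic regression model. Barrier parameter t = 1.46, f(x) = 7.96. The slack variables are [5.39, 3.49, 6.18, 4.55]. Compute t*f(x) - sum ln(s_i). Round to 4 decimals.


Step 1: Compute log-barrier.
ln values: [1.6845, 1.2499, 1.8213, 1.5151]
phi = -(1.6845 + 1.2499 + 1.8213 + 1.5151) = -6.2709
Step 2: Compute augmented objective.
t*f(x) = 1.46*7.96 = 11.6216
Total = 11.6216 - 6.2709 = 5.3507
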